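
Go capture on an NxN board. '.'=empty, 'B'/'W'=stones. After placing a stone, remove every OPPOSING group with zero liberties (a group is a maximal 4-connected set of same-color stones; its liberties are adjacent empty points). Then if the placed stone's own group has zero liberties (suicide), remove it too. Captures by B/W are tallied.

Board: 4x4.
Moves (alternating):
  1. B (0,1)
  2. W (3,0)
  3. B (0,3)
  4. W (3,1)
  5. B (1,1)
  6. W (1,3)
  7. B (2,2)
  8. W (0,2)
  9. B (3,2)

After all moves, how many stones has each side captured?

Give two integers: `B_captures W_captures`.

Answer: 0 1

Derivation:
Move 1: B@(0,1) -> caps B=0 W=0
Move 2: W@(3,0) -> caps B=0 W=0
Move 3: B@(0,3) -> caps B=0 W=0
Move 4: W@(3,1) -> caps B=0 W=0
Move 5: B@(1,1) -> caps B=0 W=0
Move 6: W@(1,3) -> caps B=0 W=0
Move 7: B@(2,2) -> caps B=0 W=0
Move 8: W@(0,2) -> caps B=0 W=1
Move 9: B@(3,2) -> caps B=0 W=1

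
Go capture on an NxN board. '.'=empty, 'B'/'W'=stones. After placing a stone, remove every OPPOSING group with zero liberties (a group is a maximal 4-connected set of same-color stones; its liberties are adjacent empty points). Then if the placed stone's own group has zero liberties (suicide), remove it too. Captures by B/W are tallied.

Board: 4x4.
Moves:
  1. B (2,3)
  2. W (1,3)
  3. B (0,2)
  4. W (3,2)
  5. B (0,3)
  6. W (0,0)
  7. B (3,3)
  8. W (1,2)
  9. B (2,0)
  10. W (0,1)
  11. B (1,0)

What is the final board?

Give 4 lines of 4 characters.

Answer: WW..
B.WW
B..B
..WB

Derivation:
Move 1: B@(2,3) -> caps B=0 W=0
Move 2: W@(1,3) -> caps B=0 W=0
Move 3: B@(0,2) -> caps B=0 W=0
Move 4: W@(3,2) -> caps B=0 W=0
Move 5: B@(0,3) -> caps B=0 W=0
Move 6: W@(0,0) -> caps B=0 W=0
Move 7: B@(3,3) -> caps B=0 W=0
Move 8: W@(1,2) -> caps B=0 W=0
Move 9: B@(2,0) -> caps B=0 W=0
Move 10: W@(0,1) -> caps B=0 W=2
Move 11: B@(1,0) -> caps B=0 W=2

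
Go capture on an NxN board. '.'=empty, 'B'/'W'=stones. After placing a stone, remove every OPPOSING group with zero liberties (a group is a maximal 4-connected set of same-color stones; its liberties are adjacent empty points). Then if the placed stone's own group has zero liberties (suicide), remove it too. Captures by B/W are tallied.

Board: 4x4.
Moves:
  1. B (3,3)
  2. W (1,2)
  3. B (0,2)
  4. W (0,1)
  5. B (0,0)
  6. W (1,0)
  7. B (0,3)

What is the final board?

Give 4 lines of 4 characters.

Move 1: B@(3,3) -> caps B=0 W=0
Move 2: W@(1,2) -> caps B=0 W=0
Move 3: B@(0,2) -> caps B=0 W=0
Move 4: W@(0,1) -> caps B=0 W=0
Move 5: B@(0,0) -> caps B=0 W=0
Move 6: W@(1,0) -> caps B=0 W=1
Move 7: B@(0,3) -> caps B=0 W=1

Answer: .WBB
W.W.
....
...B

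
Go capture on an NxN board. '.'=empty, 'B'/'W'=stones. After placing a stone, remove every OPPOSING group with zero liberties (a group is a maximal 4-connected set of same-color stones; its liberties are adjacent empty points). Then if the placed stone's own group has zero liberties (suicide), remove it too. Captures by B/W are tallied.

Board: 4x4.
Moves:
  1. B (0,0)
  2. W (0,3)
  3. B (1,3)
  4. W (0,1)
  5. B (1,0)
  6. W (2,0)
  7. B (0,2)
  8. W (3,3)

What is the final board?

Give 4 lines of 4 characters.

Answer: BWB.
B..B
W...
...W

Derivation:
Move 1: B@(0,0) -> caps B=0 W=0
Move 2: W@(0,3) -> caps B=0 W=0
Move 3: B@(1,3) -> caps B=0 W=0
Move 4: W@(0,1) -> caps B=0 W=0
Move 5: B@(1,0) -> caps B=0 W=0
Move 6: W@(2,0) -> caps B=0 W=0
Move 7: B@(0,2) -> caps B=1 W=0
Move 8: W@(3,3) -> caps B=1 W=0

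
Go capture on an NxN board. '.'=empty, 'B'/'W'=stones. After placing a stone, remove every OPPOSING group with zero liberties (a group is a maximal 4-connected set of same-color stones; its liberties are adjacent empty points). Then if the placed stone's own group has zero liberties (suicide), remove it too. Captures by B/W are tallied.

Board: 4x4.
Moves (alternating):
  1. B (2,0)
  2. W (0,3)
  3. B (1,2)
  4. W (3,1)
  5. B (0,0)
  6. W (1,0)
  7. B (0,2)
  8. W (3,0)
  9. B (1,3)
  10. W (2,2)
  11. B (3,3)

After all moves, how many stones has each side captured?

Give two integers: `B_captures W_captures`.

Move 1: B@(2,0) -> caps B=0 W=0
Move 2: W@(0,3) -> caps B=0 W=0
Move 3: B@(1,2) -> caps B=0 W=0
Move 4: W@(3,1) -> caps B=0 W=0
Move 5: B@(0,0) -> caps B=0 W=0
Move 6: W@(1,0) -> caps B=0 W=0
Move 7: B@(0,2) -> caps B=0 W=0
Move 8: W@(3,0) -> caps B=0 W=0
Move 9: B@(1,3) -> caps B=1 W=0
Move 10: W@(2,2) -> caps B=1 W=0
Move 11: B@(3,3) -> caps B=1 W=0

Answer: 1 0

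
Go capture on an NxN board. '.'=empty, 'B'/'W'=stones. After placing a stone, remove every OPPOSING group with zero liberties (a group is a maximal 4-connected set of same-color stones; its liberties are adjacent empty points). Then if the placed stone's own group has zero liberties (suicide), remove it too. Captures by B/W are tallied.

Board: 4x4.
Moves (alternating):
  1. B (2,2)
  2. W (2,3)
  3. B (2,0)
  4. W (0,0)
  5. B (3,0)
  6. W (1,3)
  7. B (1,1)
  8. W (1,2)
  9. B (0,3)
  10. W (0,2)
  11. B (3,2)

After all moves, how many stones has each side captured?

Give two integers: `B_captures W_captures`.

Move 1: B@(2,2) -> caps B=0 W=0
Move 2: W@(2,3) -> caps B=0 W=0
Move 3: B@(2,0) -> caps B=0 W=0
Move 4: W@(0,0) -> caps B=0 W=0
Move 5: B@(3,0) -> caps B=0 W=0
Move 6: W@(1,3) -> caps B=0 W=0
Move 7: B@(1,1) -> caps B=0 W=0
Move 8: W@(1,2) -> caps B=0 W=0
Move 9: B@(0,3) -> caps B=0 W=0
Move 10: W@(0,2) -> caps B=0 W=1
Move 11: B@(3,2) -> caps B=0 W=1

Answer: 0 1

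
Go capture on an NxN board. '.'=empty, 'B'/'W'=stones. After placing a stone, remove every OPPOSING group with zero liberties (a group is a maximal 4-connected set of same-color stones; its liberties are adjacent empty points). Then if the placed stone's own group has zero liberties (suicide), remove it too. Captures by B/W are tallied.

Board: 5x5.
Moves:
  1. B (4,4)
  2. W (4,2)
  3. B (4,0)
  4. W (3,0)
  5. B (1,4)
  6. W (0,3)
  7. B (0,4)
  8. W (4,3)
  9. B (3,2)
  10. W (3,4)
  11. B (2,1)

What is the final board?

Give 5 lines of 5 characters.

Move 1: B@(4,4) -> caps B=0 W=0
Move 2: W@(4,2) -> caps B=0 W=0
Move 3: B@(4,0) -> caps B=0 W=0
Move 4: W@(3,0) -> caps B=0 W=0
Move 5: B@(1,4) -> caps B=0 W=0
Move 6: W@(0,3) -> caps B=0 W=0
Move 7: B@(0,4) -> caps B=0 W=0
Move 8: W@(4,3) -> caps B=0 W=0
Move 9: B@(3,2) -> caps B=0 W=0
Move 10: W@(3,4) -> caps B=0 W=1
Move 11: B@(2,1) -> caps B=0 W=1

Answer: ...WB
....B
.B...
W.B.W
B.WW.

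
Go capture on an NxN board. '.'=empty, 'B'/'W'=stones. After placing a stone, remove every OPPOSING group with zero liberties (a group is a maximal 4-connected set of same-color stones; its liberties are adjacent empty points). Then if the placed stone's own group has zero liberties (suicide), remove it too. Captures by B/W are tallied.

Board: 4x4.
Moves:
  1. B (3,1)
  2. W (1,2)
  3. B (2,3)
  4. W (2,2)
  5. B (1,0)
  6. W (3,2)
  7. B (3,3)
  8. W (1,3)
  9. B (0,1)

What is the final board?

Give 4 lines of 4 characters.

Answer: .B..
B.WW
..W.
.BW.

Derivation:
Move 1: B@(3,1) -> caps B=0 W=0
Move 2: W@(1,2) -> caps B=0 W=0
Move 3: B@(2,3) -> caps B=0 W=0
Move 4: W@(2,2) -> caps B=0 W=0
Move 5: B@(1,0) -> caps B=0 W=0
Move 6: W@(3,2) -> caps B=0 W=0
Move 7: B@(3,3) -> caps B=0 W=0
Move 8: W@(1,3) -> caps B=0 W=2
Move 9: B@(0,1) -> caps B=0 W=2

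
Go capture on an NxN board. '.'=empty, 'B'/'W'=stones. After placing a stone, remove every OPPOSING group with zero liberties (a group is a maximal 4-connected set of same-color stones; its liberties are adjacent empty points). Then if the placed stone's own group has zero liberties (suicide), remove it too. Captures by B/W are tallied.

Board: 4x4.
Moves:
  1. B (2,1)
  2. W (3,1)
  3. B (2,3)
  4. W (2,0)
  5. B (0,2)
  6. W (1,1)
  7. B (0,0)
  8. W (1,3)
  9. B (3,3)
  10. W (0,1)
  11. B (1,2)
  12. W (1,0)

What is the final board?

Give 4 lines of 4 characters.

Move 1: B@(2,1) -> caps B=0 W=0
Move 2: W@(3,1) -> caps B=0 W=0
Move 3: B@(2,3) -> caps B=0 W=0
Move 4: W@(2,0) -> caps B=0 W=0
Move 5: B@(0,2) -> caps B=0 W=0
Move 6: W@(1,1) -> caps B=0 W=0
Move 7: B@(0,0) -> caps B=0 W=0
Move 8: W@(1,3) -> caps B=0 W=0
Move 9: B@(3,3) -> caps B=0 W=0
Move 10: W@(0,1) -> caps B=0 W=0
Move 11: B@(1,2) -> caps B=0 W=0
Move 12: W@(1,0) -> caps B=0 W=1

Answer: .WB.
WWBW
WB.B
.W.B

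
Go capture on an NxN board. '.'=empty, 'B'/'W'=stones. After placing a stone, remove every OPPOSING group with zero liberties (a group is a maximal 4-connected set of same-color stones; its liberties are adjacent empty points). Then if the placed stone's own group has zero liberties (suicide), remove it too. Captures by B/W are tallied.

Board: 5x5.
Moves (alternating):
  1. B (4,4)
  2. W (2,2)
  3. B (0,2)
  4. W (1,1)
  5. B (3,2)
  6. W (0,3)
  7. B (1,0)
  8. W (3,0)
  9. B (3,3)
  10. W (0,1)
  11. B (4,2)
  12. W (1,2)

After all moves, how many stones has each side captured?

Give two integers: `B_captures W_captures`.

Answer: 0 1

Derivation:
Move 1: B@(4,4) -> caps B=0 W=0
Move 2: W@(2,2) -> caps B=0 W=0
Move 3: B@(0,2) -> caps B=0 W=0
Move 4: W@(1,1) -> caps B=0 W=0
Move 5: B@(3,2) -> caps B=0 W=0
Move 6: W@(0,3) -> caps B=0 W=0
Move 7: B@(1,0) -> caps B=0 W=0
Move 8: W@(3,0) -> caps B=0 W=0
Move 9: B@(3,3) -> caps B=0 W=0
Move 10: W@(0,1) -> caps B=0 W=0
Move 11: B@(4,2) -> caps B=0 W=0
Move 12: W@(1,2) -> caps B=0 W=1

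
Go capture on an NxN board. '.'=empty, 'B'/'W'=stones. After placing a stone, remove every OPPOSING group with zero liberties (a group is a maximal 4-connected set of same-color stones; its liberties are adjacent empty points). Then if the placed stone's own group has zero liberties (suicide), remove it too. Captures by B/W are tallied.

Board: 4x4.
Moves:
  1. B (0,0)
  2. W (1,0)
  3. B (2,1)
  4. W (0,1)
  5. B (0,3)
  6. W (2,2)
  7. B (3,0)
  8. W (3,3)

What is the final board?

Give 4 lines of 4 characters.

Answer: .W.B
W...
.BW.
B..W

Derivation:
Move 1: B@(0,0) -> caps B=0 W=0
Move 2: W@(1,0) -> caps B=0 W=0
Move 3: B@(2,1) -> caps B=0 W=0
Move 4: W@(0,1) -> caps B=0 W=1
Move 5: B@(0,3) -> caps B=0 W=1
Move 6: W@(2,2) -> caps B=0 W=1
Move 7: B@(3,0) -> caps B=0 W=1
Move 8: W@(3,3) -> caps B=0 W=1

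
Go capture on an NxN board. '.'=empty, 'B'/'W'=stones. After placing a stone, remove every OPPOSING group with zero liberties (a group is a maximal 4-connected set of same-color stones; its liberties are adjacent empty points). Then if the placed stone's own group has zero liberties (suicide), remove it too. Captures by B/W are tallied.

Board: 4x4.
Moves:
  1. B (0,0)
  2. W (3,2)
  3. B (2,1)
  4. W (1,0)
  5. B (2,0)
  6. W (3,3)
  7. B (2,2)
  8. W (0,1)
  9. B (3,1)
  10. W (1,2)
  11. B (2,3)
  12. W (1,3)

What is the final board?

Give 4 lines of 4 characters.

Answer: .W..
W.WW
BBBB
.B..

Derivation:
Move 1: B@(0,0) -> caps B=0 W=0
Move 2: W@(3,2) -> caps B=0 W=0
Move 3: B@(2,1) -> caps B=0 W=0
Move 4: W@(1,0) -> caps B=0 W=0
Move 5: B@(2,0) -> caps B=0 W=0
Move 6: W@(3,3) -> caps B=0 W=0
Move 7: B@(2,2) -> caps B=0 W=0
Move 8: W@(0,1) -> caps B=0 W=1
Move 9: B@(3,1) -> caps B=0 W=1
Move 10: W@(1,2) -> caps B=0 W=1
Move 11: B@(2,3) -> caps B=2 W=1
Move 12: W@(1,3) -> caps B=2 W=1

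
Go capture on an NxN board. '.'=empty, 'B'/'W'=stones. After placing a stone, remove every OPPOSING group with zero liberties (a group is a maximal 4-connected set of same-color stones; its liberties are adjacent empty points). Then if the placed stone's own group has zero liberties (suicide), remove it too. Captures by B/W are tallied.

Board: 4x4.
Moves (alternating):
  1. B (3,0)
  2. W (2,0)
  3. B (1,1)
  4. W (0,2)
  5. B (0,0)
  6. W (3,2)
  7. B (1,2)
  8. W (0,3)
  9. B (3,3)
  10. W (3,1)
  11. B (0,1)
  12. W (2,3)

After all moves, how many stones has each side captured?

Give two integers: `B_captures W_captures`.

Answer: 0 2

Derivation:
Move 1: B@(3,0) -> caps B=0 W=0
Move 2: W@(2,0) -> caps B=0 W=0
Move 3: B@(1,1) -> caps B=0 W=0
Move 4: W@(0,2) -> caps B=0 W=0
Move 5: B@(0,0) -> caps B=0 W=0
Move 6: W@(3,2) -> caps B=0 W=0
Move 7: B@(1,2) -> caps B=0 W=0
Move 8: W@(0,3) -> caps B=0 W=0
Move 9: B@(3,3) -> caps B=0 W=0
Move 10: W@(3,1) -> caps B=0 W=1
Move 11: B@(0,1) -> caps B=0 W=1
Move 12: W@(2,3) -> caps B=0 W=2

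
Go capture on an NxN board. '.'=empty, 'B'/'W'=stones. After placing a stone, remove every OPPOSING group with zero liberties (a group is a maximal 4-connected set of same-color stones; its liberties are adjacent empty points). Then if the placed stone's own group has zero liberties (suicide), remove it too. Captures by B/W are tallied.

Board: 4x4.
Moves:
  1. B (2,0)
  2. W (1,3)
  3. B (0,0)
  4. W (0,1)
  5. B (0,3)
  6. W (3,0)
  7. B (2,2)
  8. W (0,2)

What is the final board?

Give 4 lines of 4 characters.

Move 1: B@(2,0) -> caps B=0 W=0
Move 2: W@(1,3) -> caps B=0 W=0
Move 3: B@(0,0) -> caps B=0 W=0
Move 4: W@(0,1) -> caps B=0 W=0
Move 5: B@(0,3) -> caps B=0 W=0
Move 6: W@(3,0) -> caps B=0 W=0
Move 7: B@(2,2) -> caps B=0 W=0
Move 8: W@(0,2) -> caps B=0 W=1

Answer: BWW.
...W
B.B.
W...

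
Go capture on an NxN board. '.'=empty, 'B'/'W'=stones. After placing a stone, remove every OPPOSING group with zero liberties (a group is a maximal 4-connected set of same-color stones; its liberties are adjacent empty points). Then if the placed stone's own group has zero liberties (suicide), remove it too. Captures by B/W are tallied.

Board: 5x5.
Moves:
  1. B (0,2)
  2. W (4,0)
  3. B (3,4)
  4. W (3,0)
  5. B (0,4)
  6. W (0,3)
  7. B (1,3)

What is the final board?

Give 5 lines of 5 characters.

Answer: ..B.B
...B.
.....
W...B
W....

Derivation:
Move 1: B@(0,2) -> caps B=0 W=0
Move 2: W@(4,0) -> caps B=0 W=0
Move 3: B@(3,4) -> caps B=0 W=0
Move 4: W@(3,0) -> caps B=0 W=0
Move 5: B@(0,4) -> caps B=0 W=0
Move 6: W@(0,3) -> caps B=0 W=0
Move 7: B@(1,3) -> caps B=1 W=0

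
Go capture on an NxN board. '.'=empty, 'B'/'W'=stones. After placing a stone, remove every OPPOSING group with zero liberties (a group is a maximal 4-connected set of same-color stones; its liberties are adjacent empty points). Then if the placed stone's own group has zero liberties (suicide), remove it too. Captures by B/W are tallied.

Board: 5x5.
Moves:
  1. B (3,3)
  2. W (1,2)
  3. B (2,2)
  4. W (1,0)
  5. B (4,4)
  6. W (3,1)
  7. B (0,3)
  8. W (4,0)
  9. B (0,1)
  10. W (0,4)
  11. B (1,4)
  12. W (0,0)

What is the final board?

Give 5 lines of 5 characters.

Answer: WB.B.
W.W.B
..B..
.W.B.
W...B

Derivation:
Move 1: B@(3,3) -> caps B=0 W=0
Move 2: W@(1,2) -> caps B=0 W=0
Move 3: B@(2,2) -> caps B=0 W=0
Move 4: W@(1,0) -> caps B=0 W=0
Move 5: B@(4,4) -> caps B=0 W=0
Move 6: W@(3,1) -> caps B=0 W=0
Move 7: B@(0,3) -> caps B=0 W=0
Move 8: W@(4,0) -> caps B=0 W=0
Move 9: B@(0,1) -> caps B=0 W=0
Move 10: W@(0,4) -> caps B=0 W=0
Move 11: B@(1,4) -> caps B=1 W=0
Move 12: W@(0,0) -> caps B=1 W=0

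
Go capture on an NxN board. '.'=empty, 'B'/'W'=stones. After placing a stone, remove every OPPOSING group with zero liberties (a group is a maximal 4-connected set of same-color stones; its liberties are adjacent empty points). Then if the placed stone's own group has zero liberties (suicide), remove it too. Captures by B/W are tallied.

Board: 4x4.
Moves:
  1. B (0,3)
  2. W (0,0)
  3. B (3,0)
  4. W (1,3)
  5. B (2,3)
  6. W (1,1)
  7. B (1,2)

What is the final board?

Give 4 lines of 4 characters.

Answer: W..B
.WB.
...B
B...

Derivation:
Move 1: B@(0,3) -> caps B=0 W=0
Move 2: W@(0,0) -> caps B=0 W=0
Move 3: B@(3,0) -> caps B=0 W=0
Move 4: W@(1,3) -> caps B=0 W=0
Move 5: B@(2,3) -> caps B=0 W=0
Move 6: W@(1,1) -> caps B=0 W=0
Move 7: B@(1,2) -> caps B=1 W=0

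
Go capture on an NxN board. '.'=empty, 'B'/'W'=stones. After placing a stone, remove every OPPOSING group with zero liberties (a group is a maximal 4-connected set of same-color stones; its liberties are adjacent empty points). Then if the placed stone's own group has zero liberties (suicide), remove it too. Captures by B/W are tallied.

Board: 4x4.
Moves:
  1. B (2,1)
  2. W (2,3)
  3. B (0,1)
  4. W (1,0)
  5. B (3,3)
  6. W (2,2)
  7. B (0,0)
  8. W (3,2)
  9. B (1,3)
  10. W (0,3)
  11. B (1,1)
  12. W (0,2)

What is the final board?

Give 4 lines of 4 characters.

Answer: BBWW
WB.B
.BWW
..W.

Derivation:
Move 1: B@(2,1) -> caps B=0 W=0
Move 2: W@(2,3) -> caps B=0 W=0
Move 3: B@(0,1) -> caps B=0 W=0
Move 4: W@(1,0) -> caps B=0 W=0
Move 5: B@(3,3) -> caps B=0 W=0
Move 6: W@(2,2) -> caps B=0 W=0
Move 7: B@(0,0) -> caps B=0 W=0
Move 8: W@(3,2) -> caps B=0 W=1
Move 9: B@(1,3) -> caps B=0 W=1
Move 10: W@(0,3) -> caps B=0 W=1
Move 11: B@(1,1) -> caps B=0 W=1
Move 12: W@(0,2) -> caps B=0 W=1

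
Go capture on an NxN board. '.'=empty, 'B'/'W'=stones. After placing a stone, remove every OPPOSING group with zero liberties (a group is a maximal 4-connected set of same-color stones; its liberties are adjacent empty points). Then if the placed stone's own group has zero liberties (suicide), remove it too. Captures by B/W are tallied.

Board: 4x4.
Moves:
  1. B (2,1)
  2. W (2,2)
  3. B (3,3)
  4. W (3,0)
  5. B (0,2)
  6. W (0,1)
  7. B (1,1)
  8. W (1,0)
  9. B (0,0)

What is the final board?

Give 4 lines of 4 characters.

Move 1: B@(2,1) -> caps B=0 W=0
Move 2: W@(2,2) -> caps B=0 W=0
Move 3: B@(3,3) -> caps B=0 W=0
Move 4: W@(3,0) -> caps B=0 W=0
Move 5: B@(0,2) -> caps B=0 W=0
Move 6: W@(0,1) -> caps B=0 W=0
Move 7: B@(1,1) -> caps B=0 W=0
Move 8: W@(1,0) -> caps B=0 W=0
Move 9: B@(0,0) -> caps B=1 W=0

Answer: B.B.
WB..
.BW.
W..B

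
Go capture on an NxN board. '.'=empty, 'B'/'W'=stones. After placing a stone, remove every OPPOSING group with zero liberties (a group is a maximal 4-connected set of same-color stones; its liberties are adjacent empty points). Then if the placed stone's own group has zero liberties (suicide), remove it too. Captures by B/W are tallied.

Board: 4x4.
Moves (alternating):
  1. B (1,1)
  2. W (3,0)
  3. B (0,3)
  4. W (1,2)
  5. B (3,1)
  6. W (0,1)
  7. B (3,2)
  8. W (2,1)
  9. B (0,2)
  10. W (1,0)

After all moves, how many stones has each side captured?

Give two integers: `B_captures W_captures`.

Answer: 0 1

Derivation:
Move 1: B@(1,1) -> caps B=0 W=0
Move 2: W@(3,0) -> caps B=0 W=0
Move 3: B@(0,3) -> caps B=0 W=0
Move 4: W@(1,2) -> caps B=0 W=0
Move 5: B@(3,1) -> caps B=0 W=0
Move 6: W@(0,1) -> caps B=0 W=0
Move 7: B@(3,2) -> caps B=0 W=0
Move 8: W@(2,1) -> caps B=0 W=0
Move 9: B@(0,2) -> caps B=0 W=0
Move 10: W@(1,0) -> caps B=0 W=1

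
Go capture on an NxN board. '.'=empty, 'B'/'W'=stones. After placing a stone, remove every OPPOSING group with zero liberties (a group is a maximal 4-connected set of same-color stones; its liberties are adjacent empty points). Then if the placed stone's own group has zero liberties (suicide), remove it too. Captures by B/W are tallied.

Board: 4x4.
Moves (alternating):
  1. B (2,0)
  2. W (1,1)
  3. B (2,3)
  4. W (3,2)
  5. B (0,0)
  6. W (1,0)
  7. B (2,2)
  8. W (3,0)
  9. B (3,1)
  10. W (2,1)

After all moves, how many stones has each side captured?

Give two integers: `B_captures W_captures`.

Move 1: B@(2,0) -> caps B=0 W=0
Move 2: W@(1,1) -> caps B=0 W=0
Move 3: B@(2,3) -> caps B=0 W=0
Move 4: W@(3,2) -> caps B=0 W=0
Move 5: B@(0,0) -> caps B=0 W=0
Move 6: W@(1,0) -> caps B=0 W=0
Move 7: B@(2,2) -> caps B=0 W=0
Move 8: W@(3,0) -> caps B=0 W=0
Move 9: B@(3,1) -> caps B=1 W=0
Move 10: W@(2,1) -> caps B=1 W=0

Answer: 1 0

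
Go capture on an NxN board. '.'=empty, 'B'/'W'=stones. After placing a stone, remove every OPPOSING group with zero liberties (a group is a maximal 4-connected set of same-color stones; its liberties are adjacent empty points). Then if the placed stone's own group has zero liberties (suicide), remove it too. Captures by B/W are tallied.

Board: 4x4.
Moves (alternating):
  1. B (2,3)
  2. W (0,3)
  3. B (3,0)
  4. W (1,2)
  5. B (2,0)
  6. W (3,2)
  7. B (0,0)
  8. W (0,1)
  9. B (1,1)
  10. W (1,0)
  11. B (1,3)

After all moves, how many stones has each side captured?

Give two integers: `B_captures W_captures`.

Answer: 0 1

Derivation:
Move 1: B@(2,3) -> caps B=0 W=0
Move 2: W@(0,3) -> caps B=0 W=0
Move 3: B@(3,0) -> caps B=0 W=0
Move 4: W@(1,2) -> caps B=0 W=0
Move 5: B@(2,0) -> caps B=0 W=0
Move 6: W@(3,2) -> caps B=0 W=0
Move 7: B@(0,0) -> caps B=0 W=0
Move 8: W@(0,1) -> caps B=0 W=0
Move 9: B@(1,1) -> caps B=0 W=0
Move 10: W@(1,0) -> caps B=0 W=1
Move 11: B@(1,3) -> caps B=0 W=1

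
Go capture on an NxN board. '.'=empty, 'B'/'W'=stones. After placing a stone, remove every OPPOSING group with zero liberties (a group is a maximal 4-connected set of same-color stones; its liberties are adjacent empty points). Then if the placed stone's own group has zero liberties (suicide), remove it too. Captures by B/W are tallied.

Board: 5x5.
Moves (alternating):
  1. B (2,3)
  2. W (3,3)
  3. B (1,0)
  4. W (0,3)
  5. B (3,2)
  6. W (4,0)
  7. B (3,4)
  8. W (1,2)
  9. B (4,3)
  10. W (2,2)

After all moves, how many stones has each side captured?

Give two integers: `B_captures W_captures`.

Move 1: B@(2,3) -> caps B=0 W=0
Move 2: W@(3,3) -> caps B=0 W=0
Move 3: B@(1,0) -> caps B=0 W=0
Move 4: W@(0,3) -> caps B=0 W=0
Move 5: B@(3,2) -> caps B=0 W=0
Move 6: W@(4,0) -> caps B=0 W=0
Move 7: B@(3,4) -> caps B=0 W=0
Move 8: W@(1,2) -> caps B=0 W=0
Move 9: B@(4,3) -> caps B=1 W=0
Move 10: W@(2,2) -> caps B=1 W=0

Answer: 1 0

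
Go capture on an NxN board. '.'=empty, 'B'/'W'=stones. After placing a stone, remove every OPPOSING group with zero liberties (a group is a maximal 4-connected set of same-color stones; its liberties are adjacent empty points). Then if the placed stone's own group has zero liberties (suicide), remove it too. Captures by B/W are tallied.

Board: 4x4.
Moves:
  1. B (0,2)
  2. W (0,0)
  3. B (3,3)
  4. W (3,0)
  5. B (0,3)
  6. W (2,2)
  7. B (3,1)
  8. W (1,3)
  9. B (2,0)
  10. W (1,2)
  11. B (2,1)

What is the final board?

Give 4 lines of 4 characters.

Answer: W.BB
..WW
BBW.
.B.B

Derivation:
Move 1: B@(0,2) -> caps B=0 W=0
Move 2: W@(0,0) -> caps B=0 W=0
Move 3: B@(3,3) -> caps B=0 W=0
Move 4: W@(3,0) -> caps B=0 W=0
Move 5: B@(0,3) -> caps B=0 W=0
Move 6: W@(2,2) -> caps B=0 W=0
Move 7: B@(3,1) -> caps B=0 W=0
Move 8: W@(1,3) -> caps B=0 W=0
Move 9: B@(2,0) -> caps B=1 W=0
Move 10: W@(1,2) -> caps B=1 W=0
Move 11: B@(2,1) -> caps B=1 W=0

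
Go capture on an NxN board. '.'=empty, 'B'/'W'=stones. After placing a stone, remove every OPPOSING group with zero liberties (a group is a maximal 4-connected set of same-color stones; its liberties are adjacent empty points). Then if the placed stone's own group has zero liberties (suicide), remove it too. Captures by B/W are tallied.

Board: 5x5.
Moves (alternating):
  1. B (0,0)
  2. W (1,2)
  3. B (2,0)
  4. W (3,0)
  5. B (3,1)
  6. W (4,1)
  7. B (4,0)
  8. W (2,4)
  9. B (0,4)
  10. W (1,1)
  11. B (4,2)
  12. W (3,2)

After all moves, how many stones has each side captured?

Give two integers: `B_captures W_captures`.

Answer: 2 0

Derivation:
Move 1: B@(0,0) -> caps B=0 W=0
Move 2: W@(1,2) -> caps B=0 W=0
Move 3: B@(2,0) -> caps B=0 W=0
Move 4: W@(3,0) -> caps B=0 W=0
Move 5: B@(3,1) -> caps B=0 W=0
Move 6: W@(4,1) -> caps B=0 W=0
Move 7: B@(4,0) -> caps B=1 W=0
Move 8: W@(2,4) -> caps B=1 W=0
Move 9: B@(0,4) -> caps B=1 W=0
Move 10: W@(1,1) -> caps B=1 W=0
Move 11: B@(4,2) -> caps B=2 W=0
Move 12: W@(3,2) -> caps B=2 W=0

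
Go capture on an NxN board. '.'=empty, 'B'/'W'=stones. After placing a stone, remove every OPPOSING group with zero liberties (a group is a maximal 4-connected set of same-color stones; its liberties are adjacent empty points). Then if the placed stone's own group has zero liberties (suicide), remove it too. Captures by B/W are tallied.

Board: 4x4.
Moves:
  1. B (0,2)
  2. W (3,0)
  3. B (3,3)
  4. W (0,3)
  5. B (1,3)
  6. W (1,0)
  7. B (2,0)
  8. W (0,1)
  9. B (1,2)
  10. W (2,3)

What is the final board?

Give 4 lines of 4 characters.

Move 1: B@(0,2) -> caps B=0 W=0
Move 2: W@(3,0) -> caps B=0 W=0
Move 3: B@(3,3) -> caps B=0 W=0
Move 4: W@(0,3) -> caps B=0 W=0
Move 5: B@(1,3) -> caps B=1 W=0
Move 6: W@(1,0) -> caps B=1 W=0
Move 7: B@(2,0) -> caps B=1 W=0
Move 8: W@(0,1) -> caps B=1 W=0
Move 9: B@(1,2) -> caps B=1 W=0
Move 10: W@(2,3) -> caps B=1 W=0

Answer: .WB.
W.BB
B..W
W..B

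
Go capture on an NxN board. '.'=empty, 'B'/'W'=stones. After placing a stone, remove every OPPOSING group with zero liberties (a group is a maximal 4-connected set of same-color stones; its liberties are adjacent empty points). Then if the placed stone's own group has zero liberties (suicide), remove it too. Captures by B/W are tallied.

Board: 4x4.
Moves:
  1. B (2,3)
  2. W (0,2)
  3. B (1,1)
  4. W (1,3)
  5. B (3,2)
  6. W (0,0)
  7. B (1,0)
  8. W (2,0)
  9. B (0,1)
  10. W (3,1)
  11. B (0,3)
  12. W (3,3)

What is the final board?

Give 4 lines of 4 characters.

Answer: .BW.
BB.W
W..B
.WB.

Derivation:
Move 1: B@(2,3) -> caps B=0 W=0
Move 2: W@(0,2) -> caps B=0 W=0
Move 3: B@(1,1) -> caps B=0 W=0
Move 4: W@(1,3) -> caps B=0 W=0
Move 5: B@(3,2) -> caps B=0 W=0
Move 6: W@(0,0) -> caps B=0 W=0
Move 7: B@(1,0) -> caps B=0 W=0
Move 8: W@(2,0) -> caps B=0 W=0
Move 9: B@(0,1) -> caps B=1 W=0
Move 10: W@(3,1) -> caps B=1 W=0
Move 11: B@(0,3) -> caps B=1 W=0
Move 12: W@(3,3) -> caps B=1 W=0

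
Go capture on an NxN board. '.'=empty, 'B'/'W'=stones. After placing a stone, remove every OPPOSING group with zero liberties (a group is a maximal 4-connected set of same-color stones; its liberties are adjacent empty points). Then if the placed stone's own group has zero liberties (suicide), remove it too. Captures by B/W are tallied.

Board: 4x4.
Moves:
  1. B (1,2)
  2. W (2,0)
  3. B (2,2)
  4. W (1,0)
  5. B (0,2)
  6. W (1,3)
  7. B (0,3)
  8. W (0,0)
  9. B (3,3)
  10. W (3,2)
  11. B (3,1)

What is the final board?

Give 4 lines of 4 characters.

Move 1: B@(1,2) -> caps B=0 W=0
Move 2: W@(2,0) -> caps B=0 W=0
Move 3: B@(2,2) -> caps B=0 W=0
Move 4: W@(1,0) -> caps B=0 W=0
Move 5: B@(0,2) -> caps B=0 W=0
Move 6: W@(1,3) -> caps B=0 W=0
Move 7: B@(0,3) -> caps B=0 W=0
Move 8: W@(0,0) -> caps B=0 W=0
Move 9: B@(3,3) -> caps B=0 W=0
Move 10: W@(3,2) -> caps B=0 W=0
Move 11: B@(3,1) -> caps B=1 W=0

Answer: W.BB
W.BW
W.B.
.B.B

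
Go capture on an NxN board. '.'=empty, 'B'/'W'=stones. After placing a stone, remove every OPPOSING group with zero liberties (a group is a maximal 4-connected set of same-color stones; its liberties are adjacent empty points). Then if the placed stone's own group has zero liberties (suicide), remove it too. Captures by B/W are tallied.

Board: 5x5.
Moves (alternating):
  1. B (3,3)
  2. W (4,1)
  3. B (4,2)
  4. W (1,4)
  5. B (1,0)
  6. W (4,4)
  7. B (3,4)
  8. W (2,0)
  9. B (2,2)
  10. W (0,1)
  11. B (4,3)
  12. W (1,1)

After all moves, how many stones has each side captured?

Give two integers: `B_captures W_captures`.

Answer: 1 0

Derivation:
Move 1: B@(3,3) -> caps B=0 W=0
Move 2: W@(4,1) -> caps B=0 W=0
Move 3: B@(4,2) -> caps B=0 W=0
Move 4: W@(1,4) -> caps B=0 W=0
Move 5: B@(1,0) -> caps B=0 W=0
Move 6: W@(4,4) -> caps B=0 W=0
Move 7: B@(3,4) -> caps B=0 W=0
Move 8: W@(2,0) -> caps B=0 W=0
Move 9: B@(2,2) -> caps B=0 W=0
Move 10: W@(0,1) -> caps B=0 W=0
Move 11: B@(4,3) -> caps B=1 W=0
Move 12: W@(1,1) -> caps B=1 W=0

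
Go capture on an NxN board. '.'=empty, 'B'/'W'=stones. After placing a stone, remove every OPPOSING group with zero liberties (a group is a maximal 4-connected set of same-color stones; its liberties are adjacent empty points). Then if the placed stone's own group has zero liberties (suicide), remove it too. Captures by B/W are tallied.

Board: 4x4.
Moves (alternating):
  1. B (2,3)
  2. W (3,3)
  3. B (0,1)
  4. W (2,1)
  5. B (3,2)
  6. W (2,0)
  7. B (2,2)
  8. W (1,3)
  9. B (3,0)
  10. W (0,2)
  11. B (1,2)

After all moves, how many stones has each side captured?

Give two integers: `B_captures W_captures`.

Answer: 1 0

Derivation:
Move 1: B@(2,3) -> caps B=0 W=0
Move 2: W@(3,3) -> caps B=0 W=0
Move 3: B@(0,1) -> caps B=0 W=0
Move 4: W@(2,1) -> caps B=0 W=0
Move 5: B@(3,2) -> caps B=1 W=0
Move 6: W@(2,0) -> caps B=1 W=0
Move 7: B@(2,2) -> caps B=1 W=0
Move 8: W@(1,3) -> caps B=1 W=0
Move 9: B@(3,0) -> caps B=1 W=0
Move 10: W@(0,2) -> caps B=1 W=0
Move 11: B@(1,2) -> caps B=1 W=0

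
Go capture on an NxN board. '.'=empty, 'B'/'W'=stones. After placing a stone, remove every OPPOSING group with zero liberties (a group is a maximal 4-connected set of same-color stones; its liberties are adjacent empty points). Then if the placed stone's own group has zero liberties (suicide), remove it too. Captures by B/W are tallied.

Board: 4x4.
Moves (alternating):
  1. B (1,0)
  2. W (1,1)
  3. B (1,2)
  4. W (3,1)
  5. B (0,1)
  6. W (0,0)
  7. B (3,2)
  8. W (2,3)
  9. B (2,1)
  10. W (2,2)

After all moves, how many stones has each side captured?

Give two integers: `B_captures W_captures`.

Answer: 1 0

Derivation:
Move 1: B@(1,0) -> caps B=0 W=0
Move 2: W@(1,1) -> caps B=0 W=0
Move 3: B@(1,2) -> caps B=0 W=0
Move 4: W@(3,1) -> caps B=0 W=0
Move 5: B@(0,1) -> caps B=0 W=0
Move 6: W@(0,0) -> caps B=0 W=0
Move 7: B@(3,2) -> caps B=0 W=0
Move 8: W@(2,3) -> caps B=0 W=0
Move 9: B@(2,1) -> caps B=1 W=0
Move 10: W@(2,2) -> caps B=1 W=0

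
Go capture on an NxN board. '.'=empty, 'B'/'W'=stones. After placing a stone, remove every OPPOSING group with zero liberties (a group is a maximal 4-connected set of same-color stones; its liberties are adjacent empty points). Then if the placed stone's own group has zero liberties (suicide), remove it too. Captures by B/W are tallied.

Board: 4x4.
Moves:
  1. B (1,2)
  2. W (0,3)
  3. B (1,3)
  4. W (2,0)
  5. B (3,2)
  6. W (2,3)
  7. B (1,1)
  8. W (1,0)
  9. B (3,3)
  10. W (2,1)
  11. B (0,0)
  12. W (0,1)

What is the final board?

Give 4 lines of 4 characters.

Answer: .W.W
WBBB
WW.W
..BB

Derivation:
Move 1: B@(1,2) -> caps B=0 W=0
Move 2: W@(0,3) -> caps B=0 W=0
Move 3: B@(1,3) -> caps B=0 W=0
Move 4: W@(2,0) -> caps B=0 W=0
Move 5: B@(3,2) -> caps B=0 W=0
Move 6: W@(2,3) -> caps B=0 W=0
Move 7: B@(1,1) -> caps B=0 W=0
Move 8: W@(1,0) -> caps B=0 W=0
Move 9: B@(3,3) -> caps B=0 W=0
Move 10: W@(2,1) -> caps B=0 W=0
Move 11: B@(0,0) -> caps B=0 W=0
Move 12: W@(0,1) -> caps B=0 W=1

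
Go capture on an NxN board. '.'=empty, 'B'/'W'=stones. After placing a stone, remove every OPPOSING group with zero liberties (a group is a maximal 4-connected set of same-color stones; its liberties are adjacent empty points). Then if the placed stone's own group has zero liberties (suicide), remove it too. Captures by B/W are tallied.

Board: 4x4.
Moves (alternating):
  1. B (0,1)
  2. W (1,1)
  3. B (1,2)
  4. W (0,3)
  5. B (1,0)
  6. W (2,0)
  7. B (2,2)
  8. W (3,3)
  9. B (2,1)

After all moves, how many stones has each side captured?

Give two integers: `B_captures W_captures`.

Answer: 1 0

Derivation:
Move 1: B@(0,1) -> caps B=0 W=0
Move 2: W@(1,1) -> caps B=0 W=0
Move 3: B@(1,2) -> caps B=0 W=0
Move 4: W@(0,3) -> caps B=0 W=0
Move 5: B@(1,0) -> caps B=0 W=0
Move 6: W@(2,0) -> caps B=0 W=0
Move 7: B@(2,2) -> caps B=0 W=0
Move 8: W@(3,3) -> caps B=0 W=0
Move 9: B@(2,1) -> caps B=1 W=0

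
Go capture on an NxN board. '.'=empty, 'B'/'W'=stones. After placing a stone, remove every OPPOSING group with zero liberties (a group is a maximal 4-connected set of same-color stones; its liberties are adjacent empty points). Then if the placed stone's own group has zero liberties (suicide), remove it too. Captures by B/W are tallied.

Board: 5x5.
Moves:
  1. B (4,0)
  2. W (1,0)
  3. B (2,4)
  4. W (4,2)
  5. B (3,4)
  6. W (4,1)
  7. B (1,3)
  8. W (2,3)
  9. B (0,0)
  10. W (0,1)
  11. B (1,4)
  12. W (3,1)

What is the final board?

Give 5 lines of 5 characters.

Move 1: B@(4,0) -> caps B=0 W=0
Move 2: W@(1,0) -> caps B=0 W=0
Move 3: B@(2,4) -> caps B=0 W=0
Move 4: W@(4,2) -> caps B=0 W=0
Move 5: B@(3,4) -> caps B=0 W=0
Move 6: W@(4,1) -> caps B=0 W=0
Move 7: B@(1,3) -> caps B=0 W=0
Move 8: W@(2,3) -> caps B=0 W=0
Move 9: B@(0,0) -> caps B=0 W=0
Move 10: W@(0,1) -> caps B=0 W=1
Move 11: B@(1,4) -> caps B=0 W=1
Move 12: W@(3,1) -> caps B=0 W=1

Answer: .W...
W..BB
...WB
.W..B
BWW..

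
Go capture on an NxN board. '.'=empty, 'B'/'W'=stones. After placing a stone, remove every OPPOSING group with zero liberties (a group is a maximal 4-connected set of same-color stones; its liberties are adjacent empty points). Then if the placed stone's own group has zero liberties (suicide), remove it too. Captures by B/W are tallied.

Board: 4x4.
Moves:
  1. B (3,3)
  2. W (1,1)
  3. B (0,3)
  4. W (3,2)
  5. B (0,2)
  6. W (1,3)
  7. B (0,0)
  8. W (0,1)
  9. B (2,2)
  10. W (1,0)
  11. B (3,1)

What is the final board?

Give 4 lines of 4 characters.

Answer: .WBB
WW.W
..B.
.B.B

Derivation:
Move 1: B@(3,3) -> caps B=0 W=0
Move 2: W@(1,1) -> caps B=0 W=0
Move 3: B@(0,3) -> caps B=0 W=0
Move 4: W@(3,2) -> caps B=0 W=0
Move 5: B@(0,2) -> caps B=0 W=0
Move 6: W@(1,3) -> caps B=0 W=0
Move 7: B@(0,0) -> caps B=0 W=0
Move 8: W@(0,1) -> caps B=0 W=0
Move 9: B@(2,2) -> caps B=0 W=0
Move 10: W@(1,0) -> caps B=0 W=1
Move 11: B@(3,1) -> caps B=1 W=1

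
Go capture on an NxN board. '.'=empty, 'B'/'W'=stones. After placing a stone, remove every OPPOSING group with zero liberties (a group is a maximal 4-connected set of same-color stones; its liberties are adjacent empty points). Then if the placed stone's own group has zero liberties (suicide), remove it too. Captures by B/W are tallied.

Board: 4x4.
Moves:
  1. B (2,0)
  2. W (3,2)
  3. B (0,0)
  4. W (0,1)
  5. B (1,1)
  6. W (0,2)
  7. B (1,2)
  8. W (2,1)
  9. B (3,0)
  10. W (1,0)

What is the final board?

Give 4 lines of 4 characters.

Move 1: B@(2,0) -> caps B=0 W=0
Move 2: W@(3,2) -> caps B=0 W=0
Move 3: B@(0,0) -> caps B=0 W=0
Move 4: W@(0,1) -> caps B=0 W=0
Move 5: B@(1,1) -> caps B=0 W=0
Move 6: W@(0,2) -> caps B=0 W=0
Move 7: B@(1,2) -> caps B=0 W=0
Move 8: W@(2,1) -> caps B=0 W=0
Move 9: B@(3,0) -> caps B=0 W=0
Move 10: W@(1,0) -> caps B=0 W=1

Answer: .WW.
WBB.
BW..
B.W.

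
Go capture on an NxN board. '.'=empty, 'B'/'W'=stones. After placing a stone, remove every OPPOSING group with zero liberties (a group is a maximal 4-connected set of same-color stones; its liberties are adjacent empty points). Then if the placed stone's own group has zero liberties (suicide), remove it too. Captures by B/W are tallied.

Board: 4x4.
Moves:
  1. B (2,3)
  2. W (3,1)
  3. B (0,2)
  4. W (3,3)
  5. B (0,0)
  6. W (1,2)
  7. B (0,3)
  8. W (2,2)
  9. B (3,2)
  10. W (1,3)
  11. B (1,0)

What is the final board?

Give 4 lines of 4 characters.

Move 1: B@(2,3) -> caps B=0 W=0
Move 2: W@(3,1) -> caps B=0 W=0
Move 3: B@(0,2) -> caps B=0 W=0
Move 4: W@(3,3) -> caps B=0 W=0
Move 5: B@(0,0) -> caps B=0 W=0
Move 6: W@(1,2) -> caps B=0 W=0
Move 7: B@(0,3) -> caps B=0 W=0
Move 8: W@(2,2) -> caps B=0 W=0
Move 9: B@(3,2) -> caps B=1 W=0
Move 10: W@(1,3) -> caps B=1 W=0
Move 11: B@(1,0) -> caps B=1 W=0

Answer: B.BB
B.WW
..WB
.WB.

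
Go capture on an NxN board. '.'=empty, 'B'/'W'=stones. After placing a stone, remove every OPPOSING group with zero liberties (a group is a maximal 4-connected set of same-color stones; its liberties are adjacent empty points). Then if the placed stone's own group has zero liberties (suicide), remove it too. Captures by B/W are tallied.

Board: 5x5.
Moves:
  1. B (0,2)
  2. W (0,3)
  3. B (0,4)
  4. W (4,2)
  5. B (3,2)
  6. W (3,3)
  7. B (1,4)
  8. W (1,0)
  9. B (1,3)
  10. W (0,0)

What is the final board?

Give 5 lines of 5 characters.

Answer: W.B.B
W..BB
.....
..BW.
..W..

Derivation:
Move 1: B@(0,2) -> caps B=0 W=0
Move 2: W@(0,3) -> caps B=0 W=0
Move 3: B@(0,4) -> caps B=0 W=0
Move 4: W@(4,2) -> caps B=0 W=0
Move 5: B@(3,2) -> caps B=0 W=0
Move 6: W@(3,3) -> caps B=0 W=0
Move 7: B@(1,4) -> caps B=0 W=0
Move 8: W@(1,0) -> caps B=0 W=0
Move 9: B@(1,3) -> caps B=1 W=0
Move 10: W@(0,0) -> caps B=1 W=0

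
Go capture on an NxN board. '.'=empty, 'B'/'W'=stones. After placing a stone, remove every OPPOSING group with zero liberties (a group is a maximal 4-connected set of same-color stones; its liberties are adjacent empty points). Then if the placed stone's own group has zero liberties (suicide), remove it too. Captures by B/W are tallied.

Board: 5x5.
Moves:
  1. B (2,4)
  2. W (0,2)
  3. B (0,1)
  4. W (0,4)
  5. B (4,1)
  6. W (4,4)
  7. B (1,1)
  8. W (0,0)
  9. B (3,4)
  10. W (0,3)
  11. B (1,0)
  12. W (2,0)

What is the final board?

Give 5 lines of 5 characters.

Move 1: B@(2,4) -> caps B=0 W=0
Move 2: W@(0,2) -> caps B=0 W=0
Move 3: B@(0,1) -> caps B=0 W=0
Move 4: W@(0,4) -> caps B=0 W=0
Move 5: B@(4,1) -> caps B=0 W=0
Move 6: W@(4,4) -> caps B=0 W=0
Move 7: B@(1,1) -> caps B=0 W=0
Move 8: W@(0,0) -> caps B=0 W=0
Move 9: B@(3,4) -> caps B=0 W=0
Move 10: W@(0,3) -> caps B=0 W=0
Move 11: B@(1,0) -> caps B=1 W=0
Move 12: W@(2,0) -> caps B=1 W=0

Answer: .BWWW
BB...
W...B
....B
.B..W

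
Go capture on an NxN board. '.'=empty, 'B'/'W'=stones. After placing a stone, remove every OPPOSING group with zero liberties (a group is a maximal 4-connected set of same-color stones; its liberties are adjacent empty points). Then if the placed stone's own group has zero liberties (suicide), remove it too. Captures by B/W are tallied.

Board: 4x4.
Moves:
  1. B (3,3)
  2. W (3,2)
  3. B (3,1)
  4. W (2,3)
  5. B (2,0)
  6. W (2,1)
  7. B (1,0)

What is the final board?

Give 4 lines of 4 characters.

Move 1: B@(3,3) -> caps B=0 W=0
Move 2: W@(3,2) -> caps B=0 W=0
Move 3: B@(3,1) -> caps B=0 W=0
Move 4: W@(2,3) -> caps B=0 W=1
Move 5: B@(2,0) -> caps B=0 W=1
Move 6: W@(2,1) -> caps B=0 W=1
Move 7: B@(1,0) -> caps B=0 W=1

Answer: ....
B...
BW.W
.BW.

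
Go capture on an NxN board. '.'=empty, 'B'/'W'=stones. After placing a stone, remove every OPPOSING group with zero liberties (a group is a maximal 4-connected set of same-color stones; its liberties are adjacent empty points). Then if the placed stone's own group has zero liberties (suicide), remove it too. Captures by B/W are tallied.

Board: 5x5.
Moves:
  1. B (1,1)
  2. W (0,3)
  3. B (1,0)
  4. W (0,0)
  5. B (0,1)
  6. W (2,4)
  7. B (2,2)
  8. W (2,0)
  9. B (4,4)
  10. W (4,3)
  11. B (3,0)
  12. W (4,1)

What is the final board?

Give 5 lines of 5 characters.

Answer: .B.W.
BB...
W.B.W
B....
.W.WB

Derivation:
Move 1: B@(1,1) -> caps B=0 W=0
Move 2: W@(0,3) -> caps B=0 W=0
Move 3: B@(1,0) -> caps B=0 W=0
Move 4: W@(0,0) -> caps B=0 W=0
Move 5: B@(0,1) -> caps B=1 W=0
Move 6: W@(2,4) -> caps B=1 W=0
Move 7: B@(2,2) -> caps B=1 W=0
Move 8: W@(2,0) -> caps B=1 W=0
Move 9: B@(4,4) -> caps B=1 W=0
Move 10: W@(4,3) -> caps B=1 W=0
Move 11: B@(3,0) -> caps B=1 W=0
Move 12: W@(4,1) -> caps B=1 W=0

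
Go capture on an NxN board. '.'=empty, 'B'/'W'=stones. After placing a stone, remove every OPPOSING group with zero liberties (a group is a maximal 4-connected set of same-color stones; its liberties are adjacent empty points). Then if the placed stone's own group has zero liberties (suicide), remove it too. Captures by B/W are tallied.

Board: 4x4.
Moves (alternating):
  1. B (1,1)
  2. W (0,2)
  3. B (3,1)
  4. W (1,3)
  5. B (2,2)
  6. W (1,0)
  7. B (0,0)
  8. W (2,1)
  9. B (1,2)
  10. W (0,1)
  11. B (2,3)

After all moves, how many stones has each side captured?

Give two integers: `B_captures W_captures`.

Answer: 0 1

Derivation:
Move 1: B@(1,1) -> caps B=0 W=0
Move 2: W@(0,2) -> caps B=0 W=0
Move 3: B@(3,1) -> caps B=0 W=0
Move 4: W@(1,3) -> caps B=0 W=0
Move 5: B@(2,2) -> caps B=0 W=0
Move 6: W@(1,0) -> caps B=0 W=0
Move 7: B@(0,0) -> caps B=0 W=0
Move 8: W@(2,1) -> caps B=0 W=0
Move 9: B@(1,2) -> caps B=0 W=0
Move 10: W@(0,1) -> caps B=0 W=1
Move 11: B@(2,3) -> caps B=0 W=1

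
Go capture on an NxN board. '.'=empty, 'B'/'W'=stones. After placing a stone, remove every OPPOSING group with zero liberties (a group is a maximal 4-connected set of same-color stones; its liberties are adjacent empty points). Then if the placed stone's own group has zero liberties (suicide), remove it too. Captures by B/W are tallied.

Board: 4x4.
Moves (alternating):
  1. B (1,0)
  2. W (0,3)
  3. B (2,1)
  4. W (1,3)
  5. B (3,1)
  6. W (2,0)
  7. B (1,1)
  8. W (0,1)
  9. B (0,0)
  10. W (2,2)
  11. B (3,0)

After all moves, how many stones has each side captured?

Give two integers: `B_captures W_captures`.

Answer: 1 0

Derivation:
Move 1: B@(1,0) -> caps B=0 W=0
Move 2: W@(0,3) -> caps B=0 W=0
Move 3: B@(2,1) -> caps B=0 W=0
Move 4: W@(1,3) -> caps B=0 W=0
Move 5: B@(3,1) -> caps B=0 W=0
Move 6: W@(2,0) -> caps B=0 W=0
Move 7: B@(1,1) -> caps B=0 W=0
Move 8: W@(0,1) -> caps B=0 W=0
Move 9: B@(0,0) -> caps B=0 W=0
Move 10: W@(2,2) -> caps B=0 W=0
Move 11: B@(3,0) -> caps B=1 W=0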